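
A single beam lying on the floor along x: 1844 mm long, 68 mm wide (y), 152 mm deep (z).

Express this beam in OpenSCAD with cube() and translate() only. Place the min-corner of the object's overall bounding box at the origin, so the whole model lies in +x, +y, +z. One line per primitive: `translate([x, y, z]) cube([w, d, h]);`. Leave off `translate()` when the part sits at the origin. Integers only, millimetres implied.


cube([1844, 68, 152]);


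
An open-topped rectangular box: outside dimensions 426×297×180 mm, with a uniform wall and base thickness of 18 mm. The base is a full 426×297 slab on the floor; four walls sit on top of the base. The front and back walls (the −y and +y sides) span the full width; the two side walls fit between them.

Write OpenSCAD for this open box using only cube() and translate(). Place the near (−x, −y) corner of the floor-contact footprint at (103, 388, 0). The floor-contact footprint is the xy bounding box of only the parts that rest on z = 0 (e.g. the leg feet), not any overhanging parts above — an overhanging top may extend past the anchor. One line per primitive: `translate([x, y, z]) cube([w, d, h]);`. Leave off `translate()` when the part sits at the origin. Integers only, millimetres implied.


translate([103, 388, 0]) cube([426, 297, 18]);
translate([103, 388, 18]) cube([426, 18, 162]);
translate([103, 667, 18]) cube([426, 18, 162]);
translate([103, 406, 18]) cube([18, 261, 162]);
translate([511, 406, 18]) cube([18, 261, 162]);


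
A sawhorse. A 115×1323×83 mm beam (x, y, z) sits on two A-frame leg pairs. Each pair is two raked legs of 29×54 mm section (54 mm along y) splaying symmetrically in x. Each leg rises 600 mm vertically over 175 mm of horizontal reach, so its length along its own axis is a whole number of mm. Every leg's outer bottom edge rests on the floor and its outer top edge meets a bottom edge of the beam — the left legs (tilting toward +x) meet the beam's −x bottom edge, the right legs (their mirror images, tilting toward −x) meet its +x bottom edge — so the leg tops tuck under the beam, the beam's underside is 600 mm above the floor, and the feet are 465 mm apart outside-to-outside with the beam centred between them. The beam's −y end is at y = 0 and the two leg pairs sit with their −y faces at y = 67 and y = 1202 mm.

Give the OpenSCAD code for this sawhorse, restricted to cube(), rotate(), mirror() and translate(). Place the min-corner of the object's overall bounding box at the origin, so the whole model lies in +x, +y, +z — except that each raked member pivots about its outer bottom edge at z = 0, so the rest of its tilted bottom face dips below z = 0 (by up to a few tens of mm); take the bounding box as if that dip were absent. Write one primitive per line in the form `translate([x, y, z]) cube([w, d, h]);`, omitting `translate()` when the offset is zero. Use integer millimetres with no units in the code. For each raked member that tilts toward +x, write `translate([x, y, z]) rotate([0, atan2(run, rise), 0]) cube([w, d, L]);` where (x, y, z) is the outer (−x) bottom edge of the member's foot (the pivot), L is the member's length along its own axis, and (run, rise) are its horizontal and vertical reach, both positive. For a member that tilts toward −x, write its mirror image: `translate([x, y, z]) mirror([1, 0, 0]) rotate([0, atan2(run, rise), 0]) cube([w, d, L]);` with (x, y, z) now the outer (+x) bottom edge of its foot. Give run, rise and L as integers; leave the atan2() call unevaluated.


// leg length = √(175² + 600²) = 625
// right-leg outer foot x = 2·175 + 115 = 465
// beam min-corner = (175, 0, 600)
translate([175, 0, 600]) cube([115, 1323, 83]);
translate([0, 67, 0]) rotate([0, atan2(175, 600), 0]) cube([29, 54, 625]);
translate([465, 67, 0]) mirror([1, 0, 0]) rotate([0, atan2(175, 600), 0]) cube([29, 54, 625]);
translate([0, 1202, 0]) rotate([0, atan2(175, 600), 0]) cube([29, 54, 625]);
translate([465, 1202, 0]) mirror([1, 0, 0]) rotate([0, atan2(175, 600), 0]) cube([29, 54, 625]);


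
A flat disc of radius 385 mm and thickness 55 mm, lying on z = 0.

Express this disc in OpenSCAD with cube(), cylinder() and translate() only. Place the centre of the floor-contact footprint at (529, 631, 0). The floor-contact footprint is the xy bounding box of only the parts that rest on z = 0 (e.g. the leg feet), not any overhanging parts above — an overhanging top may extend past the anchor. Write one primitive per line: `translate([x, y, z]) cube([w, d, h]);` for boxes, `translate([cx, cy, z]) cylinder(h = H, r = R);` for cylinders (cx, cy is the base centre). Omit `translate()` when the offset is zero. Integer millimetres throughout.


translate([529, 631, 0]) cylinder(h = 55, r = 385);


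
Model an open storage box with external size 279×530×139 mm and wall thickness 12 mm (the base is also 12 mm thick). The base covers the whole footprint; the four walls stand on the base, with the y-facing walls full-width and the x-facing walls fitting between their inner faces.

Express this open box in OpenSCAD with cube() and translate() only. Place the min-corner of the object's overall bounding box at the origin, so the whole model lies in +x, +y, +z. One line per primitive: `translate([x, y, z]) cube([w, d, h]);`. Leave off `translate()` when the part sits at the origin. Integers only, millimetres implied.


cube([279, 530, 12]);
translate([0, 0, 12]) cube([279, 12, 127]);
translate([0, 518, 12]) cube([279, 12, 127]);
translate([0, 12, 12]) cube([12, 506, 127]);
translate([267, 12, 12]) cube([12, 506, 127]);


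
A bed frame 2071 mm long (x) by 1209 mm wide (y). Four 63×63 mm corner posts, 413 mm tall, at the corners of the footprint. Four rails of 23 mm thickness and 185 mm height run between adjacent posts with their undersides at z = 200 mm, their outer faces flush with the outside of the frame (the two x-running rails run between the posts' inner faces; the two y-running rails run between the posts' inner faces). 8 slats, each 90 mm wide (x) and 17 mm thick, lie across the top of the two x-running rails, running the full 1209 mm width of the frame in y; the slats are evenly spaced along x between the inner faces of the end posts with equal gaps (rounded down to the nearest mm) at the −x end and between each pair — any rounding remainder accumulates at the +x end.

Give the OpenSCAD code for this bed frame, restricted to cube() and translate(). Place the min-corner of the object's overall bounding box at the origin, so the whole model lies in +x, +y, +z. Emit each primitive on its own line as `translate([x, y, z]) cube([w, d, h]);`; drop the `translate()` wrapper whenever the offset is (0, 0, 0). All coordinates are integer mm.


cube([63, 63, 413]);
translate([0, 1146, 0]) cube([63, 63, 413]);
translate([2008, 0, 0]) cube([63, 63, 413]);
translate([2008, 1146, 0]) cube([63, 63, 413]);
translate([63, 0, 200]) cube([1945, 23, 185]);
translate([63, 1186, 200]) cube([1945, 23, 185]);
translate([0, 63, 200]) cube([23, 1083, 185]);
translate([2048, 63, 200]) cube([23, 1083, 185]);
translate([199, 0, 385]) cube([90, 1209, 17]);
translate([425, 0, 385]) cube([90, 1209, 17]);
translate([651, 0, 385]) cube([90, 1209, 17]);
translate([877, 0, 385]) cube([90, 1209, 17]);
translate([1103, 0, 385]) cube([90, 1209, 17]);
translate([1329, 0, 385]) cube([90, 1209, 17]);
translate([1555, 0, 385]) cube([90, 1209, 17]);
translate([1781, 0, 385]) cube([90, 1209, 17]);


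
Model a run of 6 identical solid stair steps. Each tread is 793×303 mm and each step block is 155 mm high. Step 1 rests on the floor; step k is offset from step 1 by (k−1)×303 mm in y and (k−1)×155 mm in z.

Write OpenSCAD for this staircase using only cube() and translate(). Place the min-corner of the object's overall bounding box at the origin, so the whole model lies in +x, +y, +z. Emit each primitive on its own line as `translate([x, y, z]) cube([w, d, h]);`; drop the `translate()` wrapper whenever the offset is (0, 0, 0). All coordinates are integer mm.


cube([793, 303, 155]);
translate([0, 303, 155]) cube([793, 303, 155]);
translate([0, 606, 310]) cube([793, 303, 155]);
translate([0, 909, 465]) cube([793, 303, 155]);
translate([0, 1212, 620]) cube([793, 303, 155]);
translate([0, 1515, 775]) cube([793, 303, 155]);


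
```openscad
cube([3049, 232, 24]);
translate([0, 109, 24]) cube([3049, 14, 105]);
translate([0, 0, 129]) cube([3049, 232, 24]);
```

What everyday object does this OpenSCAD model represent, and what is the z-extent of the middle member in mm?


An I-beam. The web height is 105 mm.

Two wide flanges with a thin centred web — an I-beam. Overall 153 mm minus two 24 mm flanges gives a web of 153 − 2·24 = 105 mm.


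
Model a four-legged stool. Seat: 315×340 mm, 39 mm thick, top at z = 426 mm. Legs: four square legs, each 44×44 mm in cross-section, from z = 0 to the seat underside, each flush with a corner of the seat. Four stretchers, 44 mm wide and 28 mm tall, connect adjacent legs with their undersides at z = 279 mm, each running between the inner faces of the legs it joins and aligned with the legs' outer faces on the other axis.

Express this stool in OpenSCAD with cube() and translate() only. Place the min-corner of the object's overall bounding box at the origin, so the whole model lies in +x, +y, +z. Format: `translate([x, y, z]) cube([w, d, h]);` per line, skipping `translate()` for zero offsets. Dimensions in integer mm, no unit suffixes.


translate([0, 0, 387]) cube([315, 340, 39]);
cube([44, 44, 387]);
translate([271, 0, 0]) cube([44, 44, 387]);
translate([0, 296, 0]) cube([44, 44, 387]);
translate([271, 296, 0]) cube([44, 44, 387]);
translate([44, 0, 279]) cube([227, 44, 28]);
translate([44, 296, 279]) cube([227, 44, 28]);
translate([0, 44, 279]) cube([44, 252, 28]);
translate([271, 44, 279]) cube([44, 252, 28]);


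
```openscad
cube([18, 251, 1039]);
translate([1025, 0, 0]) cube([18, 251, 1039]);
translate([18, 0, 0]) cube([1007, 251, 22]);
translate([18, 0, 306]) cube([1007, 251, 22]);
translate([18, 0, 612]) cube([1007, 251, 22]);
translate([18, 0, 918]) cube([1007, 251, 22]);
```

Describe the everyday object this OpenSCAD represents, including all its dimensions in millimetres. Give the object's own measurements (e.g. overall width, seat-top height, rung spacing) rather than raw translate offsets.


An open bookshelf. Two side panels, each 18 mm thick, 251 mm deep and 1039 mm tall, stand 1043 mm apart (outside-to-outside). Between them sit 4 shelves, each 22 mm thick and 251 mm deep, spanning the full gap between the sides. The bottom shelf rests on the floor (its underside at z = 0) and the clear gap between one shelf's top and the next shelf's underside is 284 mm.


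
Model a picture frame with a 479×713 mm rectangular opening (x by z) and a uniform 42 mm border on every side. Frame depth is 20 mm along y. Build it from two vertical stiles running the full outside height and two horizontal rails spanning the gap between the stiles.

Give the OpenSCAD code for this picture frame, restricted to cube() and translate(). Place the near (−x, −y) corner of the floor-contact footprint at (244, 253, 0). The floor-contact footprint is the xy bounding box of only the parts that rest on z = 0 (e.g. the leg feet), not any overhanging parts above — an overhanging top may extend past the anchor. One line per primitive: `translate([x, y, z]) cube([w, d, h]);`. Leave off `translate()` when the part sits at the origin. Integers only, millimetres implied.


translate([244, 253, 0]) cube([42, 20, 797]);
translate([765, 253, 0]) cube([42, 20, 797]);
translate([286, 253, 0]) cube([479, 20, 42]);
translate([286, 253, 755]) cube([479, 20, 42]);


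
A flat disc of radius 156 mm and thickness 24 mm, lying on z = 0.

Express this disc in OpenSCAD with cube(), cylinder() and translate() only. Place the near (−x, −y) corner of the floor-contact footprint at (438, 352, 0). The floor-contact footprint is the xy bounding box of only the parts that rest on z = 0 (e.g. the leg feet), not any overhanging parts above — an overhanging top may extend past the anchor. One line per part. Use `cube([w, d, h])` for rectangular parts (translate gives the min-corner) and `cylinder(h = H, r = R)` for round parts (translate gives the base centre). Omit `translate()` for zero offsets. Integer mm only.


translate([594, 508, 0]) cylinder(h = 24, r = 156);


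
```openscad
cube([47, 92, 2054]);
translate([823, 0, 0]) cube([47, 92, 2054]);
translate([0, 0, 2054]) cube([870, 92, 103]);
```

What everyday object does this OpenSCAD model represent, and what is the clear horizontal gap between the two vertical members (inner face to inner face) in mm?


A door frame. The clear opening width is 776 mm.

Two 2054 mm tall posts with a header on top — a door frame. The left jamb is 47 mm wide at x = 0; the right jamb starts at x = 823. The clear opening is 823 − 47 = 776 mm.


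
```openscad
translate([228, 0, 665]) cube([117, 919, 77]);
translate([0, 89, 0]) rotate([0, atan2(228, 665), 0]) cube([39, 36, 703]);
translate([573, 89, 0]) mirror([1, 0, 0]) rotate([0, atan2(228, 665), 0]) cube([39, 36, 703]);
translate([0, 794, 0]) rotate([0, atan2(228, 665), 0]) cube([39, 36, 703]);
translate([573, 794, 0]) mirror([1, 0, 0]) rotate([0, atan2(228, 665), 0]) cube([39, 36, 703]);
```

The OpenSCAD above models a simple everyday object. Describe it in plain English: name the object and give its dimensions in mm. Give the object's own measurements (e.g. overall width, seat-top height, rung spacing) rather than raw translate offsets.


A sawhorse. A 117×919×77 mm beam (x, y, z) sits on two A-frame leg pairs. Each pair is two raked legs of 39×36 mm section (36 mm along y) splaying symmetrically in x. Each leg rises 665 mm vertically over 228 mm of horizontal reach and is 703 mm long along its own axis. Every leg's outer bottom edge rests on the floor and its outer top edge meets a bottom edge of the beam — the left legs (tilting toward +x) meet the beam's −x bottom edge, the right legs (their mirror images, tilting toward −x) meet its +x bottom edge — so the leg tops tuck under the beam, the beam's underside is 665 mm above the floor, and the feet are 573 mm apart outside-to-outside with the beam centred between them. The two leg pairs are set in 89 mm from either end of the beam.


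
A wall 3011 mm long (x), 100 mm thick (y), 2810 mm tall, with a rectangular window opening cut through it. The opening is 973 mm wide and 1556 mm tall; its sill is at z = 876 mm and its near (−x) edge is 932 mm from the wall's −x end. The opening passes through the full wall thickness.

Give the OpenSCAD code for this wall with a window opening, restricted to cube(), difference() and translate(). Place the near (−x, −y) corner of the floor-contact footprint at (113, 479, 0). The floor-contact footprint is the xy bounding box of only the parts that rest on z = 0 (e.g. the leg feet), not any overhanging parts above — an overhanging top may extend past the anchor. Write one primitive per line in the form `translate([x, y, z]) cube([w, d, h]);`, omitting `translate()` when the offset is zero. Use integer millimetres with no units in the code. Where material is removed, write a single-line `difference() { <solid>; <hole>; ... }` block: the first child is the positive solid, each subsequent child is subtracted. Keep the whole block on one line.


difference() { translate([113, 479, 0]) cube([3011, 100, 2810]); translate([1045, 479, 876]) cube([973, 100, 1556]); }


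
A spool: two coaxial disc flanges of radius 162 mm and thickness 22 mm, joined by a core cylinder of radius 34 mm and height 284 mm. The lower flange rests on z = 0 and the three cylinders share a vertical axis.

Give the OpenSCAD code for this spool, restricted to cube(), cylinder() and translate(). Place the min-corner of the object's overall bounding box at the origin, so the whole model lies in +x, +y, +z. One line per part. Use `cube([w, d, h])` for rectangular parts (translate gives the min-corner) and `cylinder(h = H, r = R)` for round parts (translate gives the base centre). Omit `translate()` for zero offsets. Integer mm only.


translate([162, 162, 0]) cylinder(h = 22, r = 162);
translate([162, 162, 22]) cylinder(h = 284, r = 34);
translate([162, 162, 306]) cylinder(h = 22, r = 162);


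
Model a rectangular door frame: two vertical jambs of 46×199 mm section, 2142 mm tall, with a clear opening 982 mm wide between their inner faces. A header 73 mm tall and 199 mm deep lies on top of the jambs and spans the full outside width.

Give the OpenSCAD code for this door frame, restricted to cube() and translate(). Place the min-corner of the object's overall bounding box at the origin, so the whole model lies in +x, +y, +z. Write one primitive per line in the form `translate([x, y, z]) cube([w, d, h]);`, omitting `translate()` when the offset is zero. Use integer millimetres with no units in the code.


cube([46, 199, 2142]);
translate([1028, 0, 0]) cube([46, 199, 2142]);
translate([0, 0, 2142]) cube([1074, 199, 73]);


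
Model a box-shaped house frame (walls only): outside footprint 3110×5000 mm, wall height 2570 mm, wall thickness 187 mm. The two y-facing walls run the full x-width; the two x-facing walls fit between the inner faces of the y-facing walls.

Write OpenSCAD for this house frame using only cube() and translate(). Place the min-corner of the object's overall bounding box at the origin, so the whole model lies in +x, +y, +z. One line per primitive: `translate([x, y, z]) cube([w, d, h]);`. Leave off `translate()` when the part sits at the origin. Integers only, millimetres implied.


cube([3110, 187, 2570]);
translate([0, 4813, 0]) cube([3110, 187, 2570]);
translate([0, 187, 0]) cube([187, 4626, 2570]);
translate([2923, 187, 0]) cube([187, 4626, 2570]);


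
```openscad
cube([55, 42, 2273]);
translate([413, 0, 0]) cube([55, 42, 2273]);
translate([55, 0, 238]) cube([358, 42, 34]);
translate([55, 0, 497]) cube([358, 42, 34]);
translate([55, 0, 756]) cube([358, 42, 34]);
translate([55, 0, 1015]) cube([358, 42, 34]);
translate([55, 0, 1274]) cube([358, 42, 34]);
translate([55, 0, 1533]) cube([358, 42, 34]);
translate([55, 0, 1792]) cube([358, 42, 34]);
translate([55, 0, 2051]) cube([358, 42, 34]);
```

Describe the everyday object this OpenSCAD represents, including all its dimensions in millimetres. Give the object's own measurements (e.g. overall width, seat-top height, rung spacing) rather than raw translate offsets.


A straight ladder. Two 55×42 mm vertical rails, 2273 mm tall, stand 468 mm apart (outside-to-outside) with their front faces coplanar on the −y side. 8 rungs, each 42 mm deep and 34 mm tall, span between the inner faces of the rails, front faces flush with the rails. The lowest rung's underside is at z = 238 mm and rungs are spaced 259 mm apart (underside to underside).


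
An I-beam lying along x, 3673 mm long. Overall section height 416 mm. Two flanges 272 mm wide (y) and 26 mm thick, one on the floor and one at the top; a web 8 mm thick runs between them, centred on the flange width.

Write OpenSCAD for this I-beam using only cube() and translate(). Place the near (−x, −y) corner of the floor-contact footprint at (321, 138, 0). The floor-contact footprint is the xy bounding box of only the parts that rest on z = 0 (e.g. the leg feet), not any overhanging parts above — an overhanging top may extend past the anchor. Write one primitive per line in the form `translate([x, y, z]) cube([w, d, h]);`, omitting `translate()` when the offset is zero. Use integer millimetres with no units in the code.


translate([321, 138, 0]) cube([3673, 272, 26]);
translate([321, 270, 26]) cube([3673, 8, 364]);
translate([321, 138, 390]) cube([3673, 272, 26]);


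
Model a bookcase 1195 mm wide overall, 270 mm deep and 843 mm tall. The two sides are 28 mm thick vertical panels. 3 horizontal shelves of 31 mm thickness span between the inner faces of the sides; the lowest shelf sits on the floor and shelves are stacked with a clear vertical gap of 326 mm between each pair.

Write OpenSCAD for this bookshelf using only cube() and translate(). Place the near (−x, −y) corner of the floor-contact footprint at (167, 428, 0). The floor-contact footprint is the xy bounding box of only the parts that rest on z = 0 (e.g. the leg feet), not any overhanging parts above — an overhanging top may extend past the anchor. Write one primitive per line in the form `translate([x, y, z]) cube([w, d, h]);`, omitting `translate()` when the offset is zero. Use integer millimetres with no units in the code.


translate([167, 428, 0]) cube([28, 270, 843]);
translate([1334, 428, 0]) cube([28, 270, 843]);
translate([195, 428, 0]) cube([1139, 270, 31]);
translate([195, 428, 357]) cube([1139, 270, 31]);
translate([195, 428, 714]) cube([1139, 270, 31]);


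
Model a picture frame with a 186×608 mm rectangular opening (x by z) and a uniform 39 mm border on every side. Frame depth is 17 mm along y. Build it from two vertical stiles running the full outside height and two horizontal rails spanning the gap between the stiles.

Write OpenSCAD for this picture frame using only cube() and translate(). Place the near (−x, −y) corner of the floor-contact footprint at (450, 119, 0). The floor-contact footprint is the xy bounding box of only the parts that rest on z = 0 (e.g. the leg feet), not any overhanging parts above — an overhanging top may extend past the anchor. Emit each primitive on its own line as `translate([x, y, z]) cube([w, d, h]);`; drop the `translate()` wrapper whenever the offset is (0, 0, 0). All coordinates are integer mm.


translate([450, 119, 0]) cube([39, 17, 686]);
translate([675, 119, 0]) cube([39, 17, 686]);
translate([489, 119, 0]) cube([186, 17, 39]);
translate([489, 119, 647]) cube([186, 17, 39]);


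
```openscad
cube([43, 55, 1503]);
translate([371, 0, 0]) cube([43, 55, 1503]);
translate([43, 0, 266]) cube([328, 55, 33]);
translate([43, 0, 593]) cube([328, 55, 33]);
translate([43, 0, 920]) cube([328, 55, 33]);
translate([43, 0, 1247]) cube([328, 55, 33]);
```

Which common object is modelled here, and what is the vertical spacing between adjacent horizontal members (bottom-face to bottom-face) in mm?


A ladder. The rung spacing is 327 mm.

Two tall 43×55 posts with 4 short bars between them — a ladder. Adjacent rungs sit at z = 266 and z = 593, so the spacing is 593 − 266 = 327 mm.


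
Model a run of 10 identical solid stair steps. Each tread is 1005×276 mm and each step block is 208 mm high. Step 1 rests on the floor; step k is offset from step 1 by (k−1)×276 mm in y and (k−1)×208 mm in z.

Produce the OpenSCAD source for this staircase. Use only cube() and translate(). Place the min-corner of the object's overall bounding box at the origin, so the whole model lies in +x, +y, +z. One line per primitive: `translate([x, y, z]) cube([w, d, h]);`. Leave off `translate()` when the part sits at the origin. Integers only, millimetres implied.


cube([1005, 276, 208]);
translate([0, 276, 208]) cube([1005, 276, 208]);
translate([0, 552, 416]) cube([1005, 276, 208]);
translate([0, 828, 624]) cube([1005, 276, 208]);
translate([0, 1104, 832]) cube([1005, 276, 208]);
translate([0, 1380, 1040]) cube([1005, 276, 208]);
translate([0, 1656, 1248]) cube([1005, 276, 208]);
translate([0, 1932, 1456]) cube([1005, 276, 208]);
translate([0, 2208, 1664]) cube([1005, 276, 208]);
translate([0, 2484, 1872]) cube([1005, 276, 208]);


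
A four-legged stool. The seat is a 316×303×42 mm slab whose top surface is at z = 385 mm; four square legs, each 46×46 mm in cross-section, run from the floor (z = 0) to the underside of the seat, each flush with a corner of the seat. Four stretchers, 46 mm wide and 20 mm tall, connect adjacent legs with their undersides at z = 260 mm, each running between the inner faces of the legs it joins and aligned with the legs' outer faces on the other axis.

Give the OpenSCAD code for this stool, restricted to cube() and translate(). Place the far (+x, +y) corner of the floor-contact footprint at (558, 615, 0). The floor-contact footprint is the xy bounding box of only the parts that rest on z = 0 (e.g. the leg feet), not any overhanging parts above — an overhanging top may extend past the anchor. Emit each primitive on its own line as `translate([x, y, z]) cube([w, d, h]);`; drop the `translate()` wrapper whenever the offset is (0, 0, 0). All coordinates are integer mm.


translate([242, 312, 343]) cube([316, 303, 42]);
translate([242, 312, 0]) cube([46, 46, 343]);
translate([512, 312, 0]) cube([46, 46, 343]);
translate([242, 569, 0]) cube([46, 46, 343]);
translate([512, 569, 0]) cube([46, 46, 343]);
translate([288, 312, 260]) cube([224, 46, 20]);
translate([288, 569, 260]) cube([224, 46, 20]);
translate([242, 358, 260]) cube([46, 211, 20]);
translate([512, 358, 260]) cube([46, 211, 20]);


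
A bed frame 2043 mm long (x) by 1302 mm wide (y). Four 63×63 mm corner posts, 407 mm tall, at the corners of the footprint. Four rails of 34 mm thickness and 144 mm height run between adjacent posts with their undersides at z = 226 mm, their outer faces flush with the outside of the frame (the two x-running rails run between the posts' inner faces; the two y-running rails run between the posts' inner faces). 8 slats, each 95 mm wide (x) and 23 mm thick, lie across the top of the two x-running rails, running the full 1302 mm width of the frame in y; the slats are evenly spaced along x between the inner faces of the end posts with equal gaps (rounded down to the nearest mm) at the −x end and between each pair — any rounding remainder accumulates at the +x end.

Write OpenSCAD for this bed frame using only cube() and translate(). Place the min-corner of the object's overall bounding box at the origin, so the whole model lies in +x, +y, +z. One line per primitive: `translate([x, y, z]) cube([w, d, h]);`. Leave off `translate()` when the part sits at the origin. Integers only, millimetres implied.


cube([63, 63, 407]);
translate([0, 1239, 0]) cube([63, 63, 407]);
translate([1980, 0, 0]) cube([63, 63, 407]);
translate([1980, 1239, 0]) cube([63, 63, 407]);
translate([63, 0, 226]) cube([1917, 34, 144]);
translate([63, 1268, 226]) cube([1917, 34, 144]);
translate([0, 63, 226]) cube([34, 1176, 144]);
translate([2009, 63, 226]) cube([34, 1176, 144]);
translate([191, 0, 370]) cube([95, 1302, 23]);
translate([414, 0, 370]) cube([95, 1302, 23]);
translate([637, 0, 370]) cube([95, 1302, 23]);
translate([860, 0, 370]) cube([95, 1302, 23]);
translate([1083, 0, 370]) cube([95, 1302, 23]);
translate([1306, 0, 370]) cube([95, 1302, 23]);
translate([1529, 0, 370]) cube([95, 1302, 23]);
translate([1752, 0, 370]) cube([95, 1302, 23]);


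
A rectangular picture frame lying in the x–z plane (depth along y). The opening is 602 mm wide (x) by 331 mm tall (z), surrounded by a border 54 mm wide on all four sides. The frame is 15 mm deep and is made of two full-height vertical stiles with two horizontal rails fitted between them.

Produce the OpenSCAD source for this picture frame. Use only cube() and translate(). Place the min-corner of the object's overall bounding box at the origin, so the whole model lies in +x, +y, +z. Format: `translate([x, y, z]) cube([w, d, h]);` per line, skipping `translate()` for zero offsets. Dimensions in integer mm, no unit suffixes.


cube([54, 15, 439]);
translate([656, 0, 0]) cube([54, 15, 439]);
translate([54, 0, 0]) cube([602, 15, 54]);
translate([54, 0, 385]) cube([602, 15, 54]);


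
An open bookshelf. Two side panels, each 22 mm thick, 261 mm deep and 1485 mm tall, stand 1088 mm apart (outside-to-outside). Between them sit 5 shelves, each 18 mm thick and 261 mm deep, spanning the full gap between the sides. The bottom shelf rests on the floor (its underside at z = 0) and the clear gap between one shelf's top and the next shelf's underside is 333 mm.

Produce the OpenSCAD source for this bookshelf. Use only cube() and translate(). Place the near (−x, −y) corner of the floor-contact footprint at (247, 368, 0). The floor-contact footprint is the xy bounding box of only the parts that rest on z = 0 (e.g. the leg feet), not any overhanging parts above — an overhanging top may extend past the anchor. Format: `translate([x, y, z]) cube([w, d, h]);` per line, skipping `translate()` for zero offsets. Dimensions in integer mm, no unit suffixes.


translate([247, 368, 0]) cube([22, 261, 1485]);
translate([1313, 368, 0]) cube([22, 261, 1485]);
translate([269, 368, 0]) cube([1044, 261, 18]);
translate([269, 368, 351]) cube([1044, 261, 18]);
translate([269, 368, 702]) cube([1044, 261, 18]);
translate([269, 368, 1053]) cube([1044, 261, 18]);
translate([269, 368, 1404]) cube([1044, 261, 18]);


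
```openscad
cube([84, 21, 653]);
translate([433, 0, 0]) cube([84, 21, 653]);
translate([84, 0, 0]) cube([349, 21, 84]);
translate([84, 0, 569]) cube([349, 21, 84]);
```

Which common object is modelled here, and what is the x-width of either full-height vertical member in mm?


A picture frame. The border width is 84 mm.

Four thin pieces enclosing a rectangular opening — a picture frame. The two full-height stiles are 653 mm tall; the top rail sits at z = 569 and is 84 mm tall, so the border above the opening is 653 − 569 = 84 mm, matching the stile x-width.


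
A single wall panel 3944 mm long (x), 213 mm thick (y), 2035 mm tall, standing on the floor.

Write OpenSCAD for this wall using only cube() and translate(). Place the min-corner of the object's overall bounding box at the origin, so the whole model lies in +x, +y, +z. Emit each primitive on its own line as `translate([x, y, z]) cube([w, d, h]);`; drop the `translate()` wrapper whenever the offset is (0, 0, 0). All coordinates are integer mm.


cube([3944, 213, 2035]);


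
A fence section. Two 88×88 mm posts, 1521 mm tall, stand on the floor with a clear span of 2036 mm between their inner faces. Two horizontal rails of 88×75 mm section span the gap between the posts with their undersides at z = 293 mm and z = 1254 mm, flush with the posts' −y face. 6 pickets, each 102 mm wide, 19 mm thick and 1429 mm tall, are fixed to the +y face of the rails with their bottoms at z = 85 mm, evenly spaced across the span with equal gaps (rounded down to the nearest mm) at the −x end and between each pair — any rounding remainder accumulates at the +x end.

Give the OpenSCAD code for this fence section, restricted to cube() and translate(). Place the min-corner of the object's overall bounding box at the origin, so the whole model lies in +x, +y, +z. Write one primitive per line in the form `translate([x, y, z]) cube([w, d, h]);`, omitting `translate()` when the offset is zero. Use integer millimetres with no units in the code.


cube([88, 88, 1521]);
translate([2124, 0, 0]) cube([88, 88, 1521]);
translate([88, 0, 293]) cube([2036, 88, 75]);
translate([88, 0, 1254]) cube([2036, 88, 75]);
translate([291, 88, 85]) cube([102, 19, 1429]);
translate([596, 88, 85]) cube([102, 19, 1429]);
translate([901, 88, 85]) cube([102, 19, 1429]);
translate([1206, 88, 85]) cube([102, 19, 1429]);
translate([1511, 88, 85]) cube([102, 19, 1429]);
translate([1816, 88, 85]) cube([102, 19, 1429]);


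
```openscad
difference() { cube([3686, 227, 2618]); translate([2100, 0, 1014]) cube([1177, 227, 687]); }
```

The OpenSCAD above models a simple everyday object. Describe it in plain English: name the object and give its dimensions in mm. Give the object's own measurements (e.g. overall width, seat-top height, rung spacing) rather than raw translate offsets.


A wall 3686 mm long (x), 227 mm thick (y), 2618 mm tall, with a rectangular window opening cut through it. The opening is 1177 mm wide and 687 mm tall; its sill is at z = 1014 mm and its near (−x) edge is 2100 mm from the wall's −x end. The opening passes through the full wall thickness.


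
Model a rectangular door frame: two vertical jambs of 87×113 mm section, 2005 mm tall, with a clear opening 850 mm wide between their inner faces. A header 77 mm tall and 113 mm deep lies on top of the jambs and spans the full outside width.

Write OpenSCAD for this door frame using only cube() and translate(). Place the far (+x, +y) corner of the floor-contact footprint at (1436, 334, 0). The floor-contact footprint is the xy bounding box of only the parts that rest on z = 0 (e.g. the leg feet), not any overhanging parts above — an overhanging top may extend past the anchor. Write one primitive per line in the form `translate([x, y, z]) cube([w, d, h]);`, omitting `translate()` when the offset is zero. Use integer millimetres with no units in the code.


translate([412, 221, 0]) cube([87, 113, 2005]);
translate([1349, 221, 0]) cube([87, 113, 2005]);
translate([412, 221, 2005]) cube([1024, 113, 77]);


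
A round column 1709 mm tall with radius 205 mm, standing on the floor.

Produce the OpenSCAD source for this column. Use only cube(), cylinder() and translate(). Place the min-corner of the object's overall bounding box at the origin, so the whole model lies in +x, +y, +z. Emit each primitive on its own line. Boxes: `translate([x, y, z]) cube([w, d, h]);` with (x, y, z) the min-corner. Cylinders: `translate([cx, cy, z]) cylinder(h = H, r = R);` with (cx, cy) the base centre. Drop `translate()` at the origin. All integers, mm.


translate([205, 205, 0]) cylinder(h = 1709, r = 205);


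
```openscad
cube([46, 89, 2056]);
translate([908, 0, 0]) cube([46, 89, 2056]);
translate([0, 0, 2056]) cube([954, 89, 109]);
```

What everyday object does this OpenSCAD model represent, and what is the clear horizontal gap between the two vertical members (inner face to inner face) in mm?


A door frame. The clear opening width is 862 mm.

Two 2056 mm tall posts with a header on top — a door frame. The left jamb is 46 mm wide at x = 0; the right jamb starts at x = 908. The clear opening is 908 − 46 = 862 mm.


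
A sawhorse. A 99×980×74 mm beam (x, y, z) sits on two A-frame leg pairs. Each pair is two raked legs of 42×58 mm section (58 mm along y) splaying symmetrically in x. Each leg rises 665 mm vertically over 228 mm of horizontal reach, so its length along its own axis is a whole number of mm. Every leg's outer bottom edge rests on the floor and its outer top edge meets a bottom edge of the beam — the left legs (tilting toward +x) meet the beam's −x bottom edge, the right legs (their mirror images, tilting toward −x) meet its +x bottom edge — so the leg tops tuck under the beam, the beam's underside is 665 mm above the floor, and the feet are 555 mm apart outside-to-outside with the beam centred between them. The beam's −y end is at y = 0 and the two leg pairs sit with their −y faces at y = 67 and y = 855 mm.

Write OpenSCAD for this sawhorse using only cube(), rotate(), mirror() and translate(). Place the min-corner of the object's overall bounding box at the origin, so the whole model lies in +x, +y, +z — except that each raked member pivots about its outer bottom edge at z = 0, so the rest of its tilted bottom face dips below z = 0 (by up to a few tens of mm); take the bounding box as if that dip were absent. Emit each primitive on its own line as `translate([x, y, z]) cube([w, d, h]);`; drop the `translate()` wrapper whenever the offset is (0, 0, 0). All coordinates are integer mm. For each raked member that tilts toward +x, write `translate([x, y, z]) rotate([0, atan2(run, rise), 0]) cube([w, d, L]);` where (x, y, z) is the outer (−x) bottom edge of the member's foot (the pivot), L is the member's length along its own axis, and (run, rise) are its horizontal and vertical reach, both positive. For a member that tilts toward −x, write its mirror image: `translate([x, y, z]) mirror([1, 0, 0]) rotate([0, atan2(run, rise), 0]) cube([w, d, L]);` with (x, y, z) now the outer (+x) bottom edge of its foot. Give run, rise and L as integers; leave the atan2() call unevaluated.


// leg length = √(228² + 665²) = 703
// right-leg outer foot x = 2·228 + 99 = 555
// beam min-corner = (228, 0, 665)
translate([228, 0, 665]) cube([99, 980, 74]);
translate([0, 67, 0]) rotate([0, atan2(228, 665), 0]) cube([42, 58, 703]);
translate([555, 67, 0]) mirror([1, 0, 0]) rotate([0, atan2(228, 665), 0]) cube([42, 58, 703]);
translate([0, 855, 0]) rotate([0, atan2(228, 665), 0]) cube([42, 58, 703]);
translate([555, 855, 0]) mirror([1, 0, 0]) rotate([0, atan2(228, 665), 0]) cube([42, 58, 703]);


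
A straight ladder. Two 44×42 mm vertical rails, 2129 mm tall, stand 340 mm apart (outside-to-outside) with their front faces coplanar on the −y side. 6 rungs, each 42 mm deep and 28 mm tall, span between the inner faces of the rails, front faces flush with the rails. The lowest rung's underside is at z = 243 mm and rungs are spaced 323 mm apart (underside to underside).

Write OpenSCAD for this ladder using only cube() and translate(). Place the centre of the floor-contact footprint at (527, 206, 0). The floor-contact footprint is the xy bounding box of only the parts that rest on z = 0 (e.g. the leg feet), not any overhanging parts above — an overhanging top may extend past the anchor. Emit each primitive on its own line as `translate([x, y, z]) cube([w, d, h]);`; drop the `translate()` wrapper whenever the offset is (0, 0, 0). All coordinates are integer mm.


// rung span = 340 - 2*44 = 252
// rung[k] z = 243 + k*323
translate([357, 185, 0]) cube([44, 42, 2129]);
translate([653, 185, 0]) cube([44, 42, 2129]);
translate([401, 185, 243]) cube([252, 42, 28]);
translate([401, 185, 566]) cube([252, 42, 28]);
translate([401, 185, 889]) cube([252, 42, 28]);
translate([401, 185, 1212]) cube([252, 42, 28]);
translate([401, 185, 1535]) cube([252, 42, 28]);
translate([401, 185, 1858]) cube([252, 42, 28]);


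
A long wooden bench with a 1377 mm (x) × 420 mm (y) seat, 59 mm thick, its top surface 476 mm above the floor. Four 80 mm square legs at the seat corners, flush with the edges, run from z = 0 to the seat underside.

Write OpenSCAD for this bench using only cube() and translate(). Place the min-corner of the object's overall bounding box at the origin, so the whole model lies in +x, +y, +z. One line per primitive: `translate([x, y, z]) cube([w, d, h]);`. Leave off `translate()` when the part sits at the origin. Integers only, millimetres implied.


translate([0, 0, 417]) cube([1377, 420, 59]);
cube([80, 80, 417]);
translate([0, 340, 0]) cube([80, 80, 417]);
translate([1297, 0, 0]) cube([80, 80, 417]);
translate([1297, 340, 0]) cube([80, 80, 417]);


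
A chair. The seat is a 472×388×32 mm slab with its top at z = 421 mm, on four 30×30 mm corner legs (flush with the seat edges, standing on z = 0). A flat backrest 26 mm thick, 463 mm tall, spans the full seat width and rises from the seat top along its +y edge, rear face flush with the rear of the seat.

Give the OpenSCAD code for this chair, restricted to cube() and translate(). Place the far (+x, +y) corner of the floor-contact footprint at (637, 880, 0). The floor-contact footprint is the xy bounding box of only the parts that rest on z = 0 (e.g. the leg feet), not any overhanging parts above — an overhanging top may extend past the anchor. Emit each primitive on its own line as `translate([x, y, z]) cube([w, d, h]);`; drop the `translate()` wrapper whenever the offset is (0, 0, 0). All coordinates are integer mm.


// leg_h = 421 - 32 = 389
translate([165, 492, 389]) cube([472, 388, 32]);
translate([165, 492, 0]) cube([30, 30, 389]);
translate([607, 492, 0]) cube([30, 30, 389]);
translate([165, 850, 0]) cube([30, 30, 389]);
translate([607, 850, 0]) cube([30, 30, 389]);
translate([165, 854, 421]) cube([472, 26, 463]);


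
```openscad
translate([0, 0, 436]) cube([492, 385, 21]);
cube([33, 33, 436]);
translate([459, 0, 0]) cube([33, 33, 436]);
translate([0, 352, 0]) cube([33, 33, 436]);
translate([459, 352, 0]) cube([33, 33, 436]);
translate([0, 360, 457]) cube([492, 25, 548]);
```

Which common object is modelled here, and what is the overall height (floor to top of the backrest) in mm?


A chair. The overall height is 1005 mm.

A slab on four corner posts with a tall panel at the back — a chair. The seat slab sits at z = 436 with thickness 21, and the 548 mm backrest starts at the seat top, so the overall height is 436 + 21 + 548 = 1005 mm.
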